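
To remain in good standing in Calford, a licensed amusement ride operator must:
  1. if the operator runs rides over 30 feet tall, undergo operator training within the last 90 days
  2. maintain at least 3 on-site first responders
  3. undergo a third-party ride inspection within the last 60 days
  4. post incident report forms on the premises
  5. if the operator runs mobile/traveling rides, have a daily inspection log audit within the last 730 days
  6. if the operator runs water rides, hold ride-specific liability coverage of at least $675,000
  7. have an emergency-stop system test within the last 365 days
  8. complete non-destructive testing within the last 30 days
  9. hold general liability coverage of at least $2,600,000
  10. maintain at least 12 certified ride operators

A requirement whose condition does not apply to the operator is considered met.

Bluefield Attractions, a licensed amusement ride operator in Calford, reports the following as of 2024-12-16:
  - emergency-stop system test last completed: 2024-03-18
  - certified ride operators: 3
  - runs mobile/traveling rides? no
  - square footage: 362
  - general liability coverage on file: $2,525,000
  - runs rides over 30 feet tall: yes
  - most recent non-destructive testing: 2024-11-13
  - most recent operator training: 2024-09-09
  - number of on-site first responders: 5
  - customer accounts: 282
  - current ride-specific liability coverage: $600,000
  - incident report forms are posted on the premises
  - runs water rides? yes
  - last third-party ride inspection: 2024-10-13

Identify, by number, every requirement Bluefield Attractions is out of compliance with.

1. condition 'runs rides over 30 feet tall' holds; operator training 98 days ago vs limit 90 → not met
2. on-site first responders 5 ≥ 3 → met
3. third-party ride inspection 64 days ago vs limit 60 → not met
4. incident report forms present → met
5. condition 'runs mobile/traveling rides' does not hold → requirement n/a → met
6. condition 'runs water rides' holds; ride-specific liability coverage $600,000 < $675,000 → not met
7. emergency-stop system test 273 days ago vs limit 365 → met
8. non-destructive testing 33 days ago vs limit 30 → not met
9. general liability coverage $2,525,000 < $2,600,000 → not met
10. certified ride operators 3 < 12 → not met
Not met: 1, 3, 6, 8, 9, 10

1, 3, 6, 8, 9, 10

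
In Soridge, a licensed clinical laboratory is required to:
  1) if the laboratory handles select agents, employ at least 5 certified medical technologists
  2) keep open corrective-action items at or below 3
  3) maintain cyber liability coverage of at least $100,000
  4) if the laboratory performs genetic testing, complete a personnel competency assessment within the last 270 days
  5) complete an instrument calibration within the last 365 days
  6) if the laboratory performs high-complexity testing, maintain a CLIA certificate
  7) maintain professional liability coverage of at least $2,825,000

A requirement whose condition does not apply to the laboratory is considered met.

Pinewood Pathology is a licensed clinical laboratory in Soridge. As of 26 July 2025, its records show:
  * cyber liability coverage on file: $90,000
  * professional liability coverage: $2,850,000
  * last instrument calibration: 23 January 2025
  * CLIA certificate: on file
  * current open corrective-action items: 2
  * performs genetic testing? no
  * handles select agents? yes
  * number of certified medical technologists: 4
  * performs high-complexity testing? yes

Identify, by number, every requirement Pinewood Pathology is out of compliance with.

1, 3

1. condition 'handles select agents' holds; certified medical technologists 4 < 5 → not met
2. open corrective-action items 2 ≤ 3 → met
3. cyber liability coverage $90,000 < $100,000 → not met
4. condition 'performs genetic testing' does not hold → requirement n/a → met
5. instrument calibration 184 days ago vs limit 365 → met
6. condition 'performs high-complexity testing' holds; CLIA certificate present → met
7. professional liability coverage $2,850,000 ≥ $2,825,000 → met
Not met: 1, 3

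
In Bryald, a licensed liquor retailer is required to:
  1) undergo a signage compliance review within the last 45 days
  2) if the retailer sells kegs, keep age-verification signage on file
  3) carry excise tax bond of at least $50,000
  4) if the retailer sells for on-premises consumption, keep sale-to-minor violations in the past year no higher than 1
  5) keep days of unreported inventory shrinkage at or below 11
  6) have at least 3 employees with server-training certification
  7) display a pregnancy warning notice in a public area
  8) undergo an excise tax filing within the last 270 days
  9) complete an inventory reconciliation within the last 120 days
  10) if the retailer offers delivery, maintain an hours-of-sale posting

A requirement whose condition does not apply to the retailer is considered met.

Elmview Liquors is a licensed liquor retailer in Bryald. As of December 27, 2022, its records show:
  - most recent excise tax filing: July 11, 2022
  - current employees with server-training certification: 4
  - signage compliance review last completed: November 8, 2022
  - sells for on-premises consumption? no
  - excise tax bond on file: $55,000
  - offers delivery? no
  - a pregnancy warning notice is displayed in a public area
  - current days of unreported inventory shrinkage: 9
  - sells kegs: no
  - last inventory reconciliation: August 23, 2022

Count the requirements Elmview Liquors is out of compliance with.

2

1. signage compliance review 49 days ago vs limit 45 → not met
2. condition 'sells kegs' does not hold → requirement n/a → met
3. excise tax bond $55,000 ≥ $50,000 → met
4. condition 'sells for on-premises consumption' does not hold → requirement n/a → met
5. days of unreported inventory shrinkage 9 ≤ 11 → met
6. employees with server-training certification 4 ≥ 3 → met
7. pregnancy warning notice present → met
8. excise tax filing 169 days ago vs limit 270 → met
9. inventory reconciliation 126 days ago vs limit 120 → not met
10. condition 'offers delivery' does not hold → requirement n/a → met
Not met: 2 of 10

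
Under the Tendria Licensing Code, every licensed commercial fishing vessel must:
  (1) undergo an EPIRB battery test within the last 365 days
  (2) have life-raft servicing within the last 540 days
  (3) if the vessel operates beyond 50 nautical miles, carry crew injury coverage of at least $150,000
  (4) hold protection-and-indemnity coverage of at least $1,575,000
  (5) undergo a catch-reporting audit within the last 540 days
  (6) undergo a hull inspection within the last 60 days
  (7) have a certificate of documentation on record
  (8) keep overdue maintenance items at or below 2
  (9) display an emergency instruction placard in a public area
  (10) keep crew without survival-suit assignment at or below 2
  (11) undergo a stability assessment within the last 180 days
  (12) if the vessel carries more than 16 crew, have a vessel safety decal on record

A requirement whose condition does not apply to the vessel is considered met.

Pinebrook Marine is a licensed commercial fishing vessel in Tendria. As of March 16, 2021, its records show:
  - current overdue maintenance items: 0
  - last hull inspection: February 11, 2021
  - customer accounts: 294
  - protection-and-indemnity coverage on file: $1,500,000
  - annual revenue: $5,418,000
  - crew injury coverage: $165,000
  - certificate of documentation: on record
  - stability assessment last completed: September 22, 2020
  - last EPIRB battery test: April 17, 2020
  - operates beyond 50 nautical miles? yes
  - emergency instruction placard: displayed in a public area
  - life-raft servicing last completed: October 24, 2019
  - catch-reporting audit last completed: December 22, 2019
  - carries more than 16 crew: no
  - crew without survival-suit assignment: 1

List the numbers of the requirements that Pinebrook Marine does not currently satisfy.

1. EPIRB battery test 333 days ago vs limit 365 → met
2. life-raft servicing 509 days ago vs limit 540 → met
3. condition 'operates beyond 50 nautical miles' holds; crew injury coverage $165,000 ≥ $150,000 → met
4. protection-and-indemnity coverage $1,500,000 < $1,575,000 → not met
5. catch-reporting audit 450 days ago vs limit 540 → met
6. hull inspection 33 days ago vs limit 60 → met
7. certificate of documentation present → met
8. overdue maintenance items 0 ≤ 2 → met
9. emergency instruction placard present → met
10. crew without survival-suit assignment 1 ≤ 2 → met
11. stability assessment 175 days ago vs limit 180 → met
12. condition 'carries more than 16 crew' does not hold → requirement n/a → met
Not met: 4

4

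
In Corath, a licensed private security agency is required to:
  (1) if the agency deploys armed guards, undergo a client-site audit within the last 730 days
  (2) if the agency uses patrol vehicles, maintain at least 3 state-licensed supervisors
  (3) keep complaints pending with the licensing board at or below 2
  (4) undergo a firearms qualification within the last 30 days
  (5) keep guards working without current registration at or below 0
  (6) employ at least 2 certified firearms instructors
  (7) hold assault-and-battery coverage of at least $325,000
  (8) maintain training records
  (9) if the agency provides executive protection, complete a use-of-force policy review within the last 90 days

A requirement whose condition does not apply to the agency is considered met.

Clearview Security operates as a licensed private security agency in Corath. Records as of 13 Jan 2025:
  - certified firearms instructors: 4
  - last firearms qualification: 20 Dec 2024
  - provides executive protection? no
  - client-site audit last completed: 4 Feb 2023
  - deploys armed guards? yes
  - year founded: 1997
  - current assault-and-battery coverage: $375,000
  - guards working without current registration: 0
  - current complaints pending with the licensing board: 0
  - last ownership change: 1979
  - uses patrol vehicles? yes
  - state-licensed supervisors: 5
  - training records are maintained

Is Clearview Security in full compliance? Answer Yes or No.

1. condition 'deploys armed guards' holds; client-site audit 709 days ago vs limit 730 → met
2. condition 'uses patrol vehicles' holds; state-licensed supervisors 5 ≥ 3 → met
3. complaints pending with the licensing board 0 ≤ 2 → met
4. firearms qualification 24 days ago vs limit 30 → met
5. guards working without current registration 0 ≤ 0 → met
6. certified firearms instructors 4 ≥ 2 → met
7. assault-and-battery coverage $375,000 ≥ $325,000 → met
8. training records present → met
9. condition 'provides executive protection' does not hold → requirement n/a → met
All met.

Yes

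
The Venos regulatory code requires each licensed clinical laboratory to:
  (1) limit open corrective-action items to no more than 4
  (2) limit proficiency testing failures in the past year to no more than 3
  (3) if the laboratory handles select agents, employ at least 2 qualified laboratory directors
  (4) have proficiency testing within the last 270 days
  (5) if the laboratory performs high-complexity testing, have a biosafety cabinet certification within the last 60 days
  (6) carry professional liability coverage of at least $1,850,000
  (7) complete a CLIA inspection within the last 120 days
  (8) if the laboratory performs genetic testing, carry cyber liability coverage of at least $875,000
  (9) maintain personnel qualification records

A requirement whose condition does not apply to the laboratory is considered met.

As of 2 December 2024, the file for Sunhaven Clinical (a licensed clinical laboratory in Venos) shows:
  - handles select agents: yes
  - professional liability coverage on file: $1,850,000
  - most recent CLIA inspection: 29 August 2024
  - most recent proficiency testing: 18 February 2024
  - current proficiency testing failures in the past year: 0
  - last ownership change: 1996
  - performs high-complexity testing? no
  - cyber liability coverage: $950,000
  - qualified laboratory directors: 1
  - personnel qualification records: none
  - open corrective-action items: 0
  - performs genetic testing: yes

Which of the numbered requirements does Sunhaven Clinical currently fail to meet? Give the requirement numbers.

3, 4, 9

1. open corrective-action items 0 ≤ 4 → met
2. proficiency testing failures in the past year 0 ≤ 3 → met
3. condition 'handles select agents' holds; qualified laboratory directors 1 < 2 → not met
4. proficiency testing 288 days ago vs limit 270 → not met
5. condition 'performs high-complexity testing' does not hold → requirement n/a → met
6. professional liability coverage $1,850,000 ≥ $1,850,000 → met
7. CLIA inspection 95 days ago vs limit 120 → met
8. condition 'performs genetic testing' holds; cyber liability coverage $950,000 ≥ $875,000 → met
9. personnel qualification records absent → not met
Not met: 3, 4, 9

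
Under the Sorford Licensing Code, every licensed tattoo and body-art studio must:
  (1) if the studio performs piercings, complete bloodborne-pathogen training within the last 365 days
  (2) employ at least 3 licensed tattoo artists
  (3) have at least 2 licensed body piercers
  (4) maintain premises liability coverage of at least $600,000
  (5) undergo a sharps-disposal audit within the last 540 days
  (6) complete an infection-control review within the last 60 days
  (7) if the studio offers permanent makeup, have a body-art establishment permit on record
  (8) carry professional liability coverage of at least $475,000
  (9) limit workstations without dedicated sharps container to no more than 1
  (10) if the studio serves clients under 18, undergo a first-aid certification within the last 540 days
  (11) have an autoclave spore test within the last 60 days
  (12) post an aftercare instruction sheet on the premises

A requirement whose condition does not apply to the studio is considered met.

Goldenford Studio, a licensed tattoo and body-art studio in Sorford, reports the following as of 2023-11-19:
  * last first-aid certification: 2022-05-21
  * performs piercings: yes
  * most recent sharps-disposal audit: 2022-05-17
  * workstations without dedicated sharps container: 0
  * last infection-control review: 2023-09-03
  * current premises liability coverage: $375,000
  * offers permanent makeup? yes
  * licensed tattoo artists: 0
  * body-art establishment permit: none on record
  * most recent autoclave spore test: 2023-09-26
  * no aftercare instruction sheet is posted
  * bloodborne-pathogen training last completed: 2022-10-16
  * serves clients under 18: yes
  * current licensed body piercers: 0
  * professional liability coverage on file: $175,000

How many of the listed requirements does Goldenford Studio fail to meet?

10

1. condition 'performs piercings' holds; bloodborne-pathogen training 399 days ago vs limit 365 → not met
2. licensed tattoo artists 0 < 3 → not met
3. licensed body piercers 0 < 2 → not met
4. premises liability coverage $375,000 < $600,000 → not met
5. sharps-disposal audit 551 days ago vs limit 540 → not met
6. infection-control review 77 days ago vs limit 60 → not met
7. condition 'offers permanent makeup' holds; body-art establishment permit absent → not met
8. professional liability coverage $175,000 < $475,000 → not met
9. workstations without dedicated sharps container 0 ≤ 1 → met
10. condition 'serves clients under 18' holds; first-aid certification 547 days ago vs limit 540 → not met
11. autoclave spore test 54 days ago vs limit 60 → met
12. aftercare instruction sheet absent → not met
Not met: 10 of 12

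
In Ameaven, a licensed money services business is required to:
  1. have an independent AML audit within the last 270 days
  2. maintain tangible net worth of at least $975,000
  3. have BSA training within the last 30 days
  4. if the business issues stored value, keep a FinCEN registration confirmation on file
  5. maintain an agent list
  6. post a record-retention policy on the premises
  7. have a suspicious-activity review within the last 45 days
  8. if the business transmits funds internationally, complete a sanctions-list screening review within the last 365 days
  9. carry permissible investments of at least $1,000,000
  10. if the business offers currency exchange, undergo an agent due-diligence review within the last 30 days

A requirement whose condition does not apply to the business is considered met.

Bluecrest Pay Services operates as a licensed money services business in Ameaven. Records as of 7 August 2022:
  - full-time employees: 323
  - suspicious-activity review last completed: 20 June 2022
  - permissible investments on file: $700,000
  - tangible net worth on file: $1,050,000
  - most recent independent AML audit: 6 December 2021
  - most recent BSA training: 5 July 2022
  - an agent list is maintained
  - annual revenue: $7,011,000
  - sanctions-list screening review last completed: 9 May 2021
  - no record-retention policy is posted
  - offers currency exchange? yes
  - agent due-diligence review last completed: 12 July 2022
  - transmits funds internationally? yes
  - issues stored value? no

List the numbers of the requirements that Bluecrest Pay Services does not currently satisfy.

1. independent AML audit 244 days ago vs limit 270 → met
2. tangible net worth $1,050,000 ≥ $975,000 → met
3. BSA training 33 days ago vs limit 30 → not met
4. condition 'issues stored value' does not hold → requirement n/a → met
5. agent list present → met
6. record-retention policy absent → not met
7. suspicious-activity review 48 days ago vs limit 45 → not met
8. condition 'transmits funds internationally' holds; sanctions-list screening review 455 days ago vs limit 365 → not met
9. permissible investments $700,000 < $1,000,000 → not met
10. condition 'offers currency exchange' holds; agent due-diligence review 26 days ago vs limit 30 → met
Not met: 3, 6, 7, 8, 9

3, 6, 7, 8, 9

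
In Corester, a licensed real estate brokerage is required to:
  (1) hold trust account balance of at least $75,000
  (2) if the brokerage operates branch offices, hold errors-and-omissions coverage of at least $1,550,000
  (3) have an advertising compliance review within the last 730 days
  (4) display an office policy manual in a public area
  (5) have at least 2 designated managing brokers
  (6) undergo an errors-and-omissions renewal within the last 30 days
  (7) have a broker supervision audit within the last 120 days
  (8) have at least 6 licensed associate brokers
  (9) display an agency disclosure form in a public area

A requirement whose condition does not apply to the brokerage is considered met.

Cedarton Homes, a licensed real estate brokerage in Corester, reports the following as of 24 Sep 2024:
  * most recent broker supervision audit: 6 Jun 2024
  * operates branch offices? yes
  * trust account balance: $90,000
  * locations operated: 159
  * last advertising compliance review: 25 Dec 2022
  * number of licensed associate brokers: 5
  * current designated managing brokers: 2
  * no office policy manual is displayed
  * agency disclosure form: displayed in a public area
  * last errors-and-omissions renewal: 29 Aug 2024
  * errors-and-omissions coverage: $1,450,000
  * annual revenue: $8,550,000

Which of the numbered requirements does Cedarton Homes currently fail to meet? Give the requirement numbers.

2, 4, 8

1. trust account balance $90,000 ≥ $75,000 → met
2. condition 'operates branch offices' holds; errors-and-omissions coverage $1,450,000 < $1,550,000 → not met
3. advertising compliance review 639 days ago vs limit 730 → met
4. office policy manual absent → not met
5. designated managing brokers 2 ≥ 2 → met
6. errors-and-omissions renewal 26 days ago vs limit 30 → met
7. broker supervision audit 110 days ago vs limit 120 → met
8. licensed associate brokers 5 < 6 → not met
9. agency disclosure form present → met
Not met: 2, 4, 8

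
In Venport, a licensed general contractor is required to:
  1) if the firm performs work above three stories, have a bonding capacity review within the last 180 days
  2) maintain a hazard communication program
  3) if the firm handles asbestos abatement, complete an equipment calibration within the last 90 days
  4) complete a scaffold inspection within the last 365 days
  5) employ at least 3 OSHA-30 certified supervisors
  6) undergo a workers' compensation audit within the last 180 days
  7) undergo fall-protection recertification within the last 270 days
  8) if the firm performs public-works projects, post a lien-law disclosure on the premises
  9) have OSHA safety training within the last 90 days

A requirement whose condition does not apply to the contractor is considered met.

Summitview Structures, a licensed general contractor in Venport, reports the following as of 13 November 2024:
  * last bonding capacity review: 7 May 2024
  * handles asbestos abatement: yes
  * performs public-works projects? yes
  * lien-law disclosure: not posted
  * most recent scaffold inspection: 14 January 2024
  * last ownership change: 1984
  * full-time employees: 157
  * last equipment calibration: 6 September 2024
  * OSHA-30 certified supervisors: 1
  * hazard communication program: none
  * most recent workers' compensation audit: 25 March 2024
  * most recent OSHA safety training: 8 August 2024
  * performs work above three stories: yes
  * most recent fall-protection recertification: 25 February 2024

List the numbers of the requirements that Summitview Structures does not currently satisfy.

1, 2, 5, 6, 8, 9

1. condition 'performs work above three stories' holds; bonding capacity review 190 days ago vs limit 180 → not met
2. hazard communication program absent → not met
3. condition 'handles asbestos abatement' holds; equipment calibration 68 days ago vs limit 90 → met
4. scaffold inspection 304 days ago vs limit 365 → met
5. OSHA-30 certified supervisors 1 < 3 → not met
6. workers' compensation audit 233 days ago vs limit 180 → not met
7. fall-protection recertification 262 days ago vs limit 270 → met
8. condition 'performs public-works projects' holds; lien-law disclosure absent → not met
9. OSHA safety training 97 days ago vs limit 90 → not met
Not met: 1, 2, 5, 6, 8, 9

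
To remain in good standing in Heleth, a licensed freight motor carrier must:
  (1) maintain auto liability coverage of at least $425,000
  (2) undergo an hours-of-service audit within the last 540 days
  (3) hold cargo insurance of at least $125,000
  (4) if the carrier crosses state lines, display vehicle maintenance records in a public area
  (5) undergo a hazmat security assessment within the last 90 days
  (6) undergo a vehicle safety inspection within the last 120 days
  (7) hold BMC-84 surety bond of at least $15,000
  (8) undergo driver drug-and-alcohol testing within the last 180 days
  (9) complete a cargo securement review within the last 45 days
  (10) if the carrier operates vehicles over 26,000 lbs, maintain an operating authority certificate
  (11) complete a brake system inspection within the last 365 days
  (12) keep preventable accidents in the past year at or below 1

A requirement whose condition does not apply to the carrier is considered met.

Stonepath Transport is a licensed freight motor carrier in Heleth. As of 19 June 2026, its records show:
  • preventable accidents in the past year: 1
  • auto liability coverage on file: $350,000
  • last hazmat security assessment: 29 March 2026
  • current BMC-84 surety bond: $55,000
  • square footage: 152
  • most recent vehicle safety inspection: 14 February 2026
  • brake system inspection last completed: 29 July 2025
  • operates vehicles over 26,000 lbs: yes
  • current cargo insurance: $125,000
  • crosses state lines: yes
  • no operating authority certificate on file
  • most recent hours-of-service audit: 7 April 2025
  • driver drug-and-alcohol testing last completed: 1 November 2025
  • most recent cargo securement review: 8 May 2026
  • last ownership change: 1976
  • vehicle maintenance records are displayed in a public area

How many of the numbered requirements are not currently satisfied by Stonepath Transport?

4

1. auto liability coverage $350,000 < $425,000 → not met
2. hours-of-service audit 438 days ago vs limit 540 → met
3. cargo insurance $125,000 ≥ $125,000 → met
4. condition 'crosses state lines' holds; vehicle maintenance records present → met
5. hazmat security assessment 82 days ago vs limit 90 → met
6. vehicle safety inspection 125 days ago vs limit 120 → not met
7. BMC-84 surety bond $55,000 ≥ $15,000 → met
8. driver drug-and-alcohol testing 230 days ago vs limit 180 → not met
9. cargo securement review 42 days ago vs limit 45 → met
10. condition 'operates vehicles over 26,000 lbs' holds; operating authority certificate absent → not met
11. brake system inspection 325 days ago vs limit 365 → met
12. preventable accidents in the past year 1 ≤ 1 → met
Not met: 4 of 12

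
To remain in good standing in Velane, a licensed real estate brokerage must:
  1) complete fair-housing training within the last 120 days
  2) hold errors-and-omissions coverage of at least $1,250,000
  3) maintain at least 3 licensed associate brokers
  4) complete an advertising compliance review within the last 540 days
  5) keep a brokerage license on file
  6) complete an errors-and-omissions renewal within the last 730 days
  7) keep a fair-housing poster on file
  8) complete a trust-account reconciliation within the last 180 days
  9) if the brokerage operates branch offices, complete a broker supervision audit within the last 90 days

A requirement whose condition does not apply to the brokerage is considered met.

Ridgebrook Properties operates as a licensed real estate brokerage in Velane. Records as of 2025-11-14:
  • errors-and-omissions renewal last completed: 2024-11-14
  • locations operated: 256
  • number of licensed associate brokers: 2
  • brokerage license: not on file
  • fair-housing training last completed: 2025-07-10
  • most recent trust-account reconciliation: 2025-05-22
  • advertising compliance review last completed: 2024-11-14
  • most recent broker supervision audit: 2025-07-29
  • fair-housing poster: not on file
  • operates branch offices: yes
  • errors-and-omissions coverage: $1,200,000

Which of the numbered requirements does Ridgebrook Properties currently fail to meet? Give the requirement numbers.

1. fair-housing training 127 days ago vs limit 120 → not met
2. errors-and-omissions coverage $1,200,000 < $1,250,000 → not met
3. licensed associate brokers 2 < 3 → not met
4. advertising compliance review 365 days ago vs limit 540 → met
5. brokerage license absent → not met
6. errors-and-omissions renewal 365 days ago vs limit 730 → met
7. fair-housing poster absent → not met
8. trust-account reconciliation 176 days ago vs limit 180 → met
9. condition 'operates branch offices' holds; broker supervision audit 108 days ago vs limit 90 → not met
Not met: 1, 2, 3, 5, 7, 9

1, 2, 3, 5, 7, 9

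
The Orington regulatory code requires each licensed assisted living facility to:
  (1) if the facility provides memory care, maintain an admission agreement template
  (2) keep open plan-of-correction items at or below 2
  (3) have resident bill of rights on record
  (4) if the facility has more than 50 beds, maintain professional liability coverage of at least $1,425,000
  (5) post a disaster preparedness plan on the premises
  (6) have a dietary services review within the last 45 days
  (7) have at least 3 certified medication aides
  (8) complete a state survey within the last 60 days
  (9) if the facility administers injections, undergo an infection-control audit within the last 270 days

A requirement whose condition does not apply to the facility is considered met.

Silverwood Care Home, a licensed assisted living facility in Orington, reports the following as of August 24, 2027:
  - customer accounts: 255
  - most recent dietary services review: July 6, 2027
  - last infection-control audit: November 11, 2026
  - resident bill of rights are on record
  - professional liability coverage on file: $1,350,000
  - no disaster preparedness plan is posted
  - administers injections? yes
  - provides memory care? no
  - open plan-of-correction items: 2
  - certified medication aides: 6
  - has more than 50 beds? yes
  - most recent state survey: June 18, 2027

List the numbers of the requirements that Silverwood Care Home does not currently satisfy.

1. condition 'provides memory care' does not hold → requirement n/a → met
2. open plan-of-correction items 2 ≤ 2 → met
3. resident bill of rights present → met
4. condition 'has more than 50 beds' holds; professional liability coverage $1,350,000 < $1,425,000 → not met
5. disaster preparedness plan absent → not met
6. dietary services review 49 days ago vs limit 45 → not met
7. certified medication aides 6 ≥ 3 → met
8. state survey 67 days ago vs limit 60 → not met
9. condition 'administers injections' holds; infection-control audit 286 days ago vs limit 270 → not met
Not met: 4, 5, 6, 8, 9

4, 5, 6, 8, 9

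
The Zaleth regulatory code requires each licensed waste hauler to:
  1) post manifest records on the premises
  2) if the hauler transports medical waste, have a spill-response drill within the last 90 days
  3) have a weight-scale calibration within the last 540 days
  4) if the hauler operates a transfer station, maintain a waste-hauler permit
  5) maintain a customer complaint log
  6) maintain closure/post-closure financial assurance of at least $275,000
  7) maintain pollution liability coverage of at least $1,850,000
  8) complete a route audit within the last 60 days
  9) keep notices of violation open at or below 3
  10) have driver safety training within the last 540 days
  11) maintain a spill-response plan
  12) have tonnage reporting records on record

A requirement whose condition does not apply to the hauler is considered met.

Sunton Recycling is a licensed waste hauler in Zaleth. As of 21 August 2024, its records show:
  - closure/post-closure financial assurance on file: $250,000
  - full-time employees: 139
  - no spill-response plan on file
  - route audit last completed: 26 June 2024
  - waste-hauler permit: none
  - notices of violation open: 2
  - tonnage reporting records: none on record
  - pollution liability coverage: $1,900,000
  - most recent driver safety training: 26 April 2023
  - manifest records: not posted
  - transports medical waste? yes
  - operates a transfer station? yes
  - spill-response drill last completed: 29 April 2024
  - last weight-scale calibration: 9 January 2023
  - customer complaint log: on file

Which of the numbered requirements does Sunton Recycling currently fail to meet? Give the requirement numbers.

1. manifest records absent → not met
2. condition 'transports medical waste' holds; spill-response drill 114 days ago vs limit 90 → not met
3. weight-scale calibration 590 days ago vs limit 540 → not met
4. condition 'operates a transfer station' holds; waste-hauler permit absent → not met
5. customer complaint log present → met
6. closure/post-closure financial assurance $250,000 < $275,000 → not met
7. pollution liability coverage $1,900,000 ≥ $1,850,000 → met
8. route audit 56 days ago vs limit 60 → met
9. notices of violation open 2 ≤ 3 → met
10. driver safety training 483 days ago vs limit 540 → met
11. spill-response plan absent → not met
12. tonnage reporting records absent → not met
Not met: 1, 2, 3, 4, 6, 11, 12

1, 2, 3, 4, 6, 11, 12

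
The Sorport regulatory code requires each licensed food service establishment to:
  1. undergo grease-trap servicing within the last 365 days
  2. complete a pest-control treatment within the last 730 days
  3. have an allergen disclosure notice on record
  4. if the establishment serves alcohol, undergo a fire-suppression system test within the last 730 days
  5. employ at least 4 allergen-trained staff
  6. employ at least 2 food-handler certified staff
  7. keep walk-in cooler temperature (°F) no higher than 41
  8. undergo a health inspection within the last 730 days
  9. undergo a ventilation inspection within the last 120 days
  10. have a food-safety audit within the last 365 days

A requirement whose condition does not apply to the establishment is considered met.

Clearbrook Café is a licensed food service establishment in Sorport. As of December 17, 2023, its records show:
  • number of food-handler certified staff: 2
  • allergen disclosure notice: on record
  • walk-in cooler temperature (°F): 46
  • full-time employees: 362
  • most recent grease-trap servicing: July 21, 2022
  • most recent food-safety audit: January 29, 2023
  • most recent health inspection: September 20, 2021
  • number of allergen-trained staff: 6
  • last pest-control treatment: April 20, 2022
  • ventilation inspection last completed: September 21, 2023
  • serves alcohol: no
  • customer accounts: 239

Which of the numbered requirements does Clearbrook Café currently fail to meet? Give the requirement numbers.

1. grease-trap servicing 514 days ago vs limit 365 → not met
2. pest-control treatment 606 days ago vs limit 730 → met
3. allergen disclosure notice present → met
4. condition 'serves alcohol' does not hold → requirement n/a → met
5. allergen-trained staff 6 ≥ 4 → met
6. food-handler certified staff 2 ≥ 2 → met
7. walk-in cooler temperature (°F) 46 > 41 → not met
8. health inspection 818 days ago vs limit 730 → not met
9. ventilation inspection 87 days ago vs limit 120 → met
10. food-safety audit 322 days ago vs limit 365 → met
Not met: 1, 7, 8

1, 7, 8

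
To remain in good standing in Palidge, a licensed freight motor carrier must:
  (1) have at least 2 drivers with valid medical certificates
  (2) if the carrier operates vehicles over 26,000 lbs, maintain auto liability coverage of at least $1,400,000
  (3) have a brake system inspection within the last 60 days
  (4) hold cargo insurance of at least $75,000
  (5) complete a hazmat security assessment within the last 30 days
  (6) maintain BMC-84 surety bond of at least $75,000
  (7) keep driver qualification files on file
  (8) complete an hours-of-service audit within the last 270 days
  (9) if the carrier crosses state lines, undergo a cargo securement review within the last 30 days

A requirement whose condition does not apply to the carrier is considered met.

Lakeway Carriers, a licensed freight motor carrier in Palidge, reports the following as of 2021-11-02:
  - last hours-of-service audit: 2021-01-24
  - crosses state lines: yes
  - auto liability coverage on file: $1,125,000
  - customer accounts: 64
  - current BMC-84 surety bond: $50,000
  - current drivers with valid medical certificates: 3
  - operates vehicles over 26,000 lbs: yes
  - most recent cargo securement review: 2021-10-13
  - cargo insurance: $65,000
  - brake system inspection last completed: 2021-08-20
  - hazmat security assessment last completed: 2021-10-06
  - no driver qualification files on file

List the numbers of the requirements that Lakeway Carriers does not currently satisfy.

2, 3, 4, 6, 7, 8

1. drivers with valid medical certificates 3 ≥ 2 → met
2. condition 'operates vehicles over 26,000 lbs' holds; auto liability coverage $1,125,000 < $1,400,000 → not met
3. brake system inspection 74 days ago vs limit 60 → not met
4. cargo insurance $65,000 < $75,000 → not met
5. hazmat security assessment 27 days ago vs limit 30 → met
6. BMC-84 surety bond $50,000 < $75,000 → not met
7. driver qualification files absent → not met
8. hours-of-service audit 282 days ago vs limit 270 → not met
9. condition 'crosses state lines' holds; cargo securement review 20 days ago vs limit 30 → met
Not met: 2, 3, 4, 6, 7, 8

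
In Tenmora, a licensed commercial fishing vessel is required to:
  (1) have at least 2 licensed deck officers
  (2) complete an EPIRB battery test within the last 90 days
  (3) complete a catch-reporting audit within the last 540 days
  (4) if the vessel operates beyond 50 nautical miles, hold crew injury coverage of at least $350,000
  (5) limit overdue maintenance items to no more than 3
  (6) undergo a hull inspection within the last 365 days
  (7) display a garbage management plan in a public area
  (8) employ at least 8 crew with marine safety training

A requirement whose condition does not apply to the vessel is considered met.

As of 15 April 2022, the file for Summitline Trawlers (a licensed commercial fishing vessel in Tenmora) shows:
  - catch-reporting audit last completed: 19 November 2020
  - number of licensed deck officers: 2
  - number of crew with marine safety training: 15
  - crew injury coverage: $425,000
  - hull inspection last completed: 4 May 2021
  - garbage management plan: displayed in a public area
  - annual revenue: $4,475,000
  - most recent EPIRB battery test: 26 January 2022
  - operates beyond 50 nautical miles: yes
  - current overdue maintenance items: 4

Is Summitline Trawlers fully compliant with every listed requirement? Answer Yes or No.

1. licensed deck officers 2 ≥ 2 → met
2. EPIRB battery test 79 days ago vs limit 90 → met
3. catch-reporting audit 512 days ago vs limit 540 → met
4. condition 'operates beyond 50 nautical miles' holds; crew injury coverage $425,000 ≥ $350,000 → met
5. overdue maintenance items 4 > 3 → not met
6. hull inspection 346 days ago vs limit 365 → met
7. garbage management plan present → met
8. crew with marine safety training 15 ≥ 8 → met
Not met: 5

No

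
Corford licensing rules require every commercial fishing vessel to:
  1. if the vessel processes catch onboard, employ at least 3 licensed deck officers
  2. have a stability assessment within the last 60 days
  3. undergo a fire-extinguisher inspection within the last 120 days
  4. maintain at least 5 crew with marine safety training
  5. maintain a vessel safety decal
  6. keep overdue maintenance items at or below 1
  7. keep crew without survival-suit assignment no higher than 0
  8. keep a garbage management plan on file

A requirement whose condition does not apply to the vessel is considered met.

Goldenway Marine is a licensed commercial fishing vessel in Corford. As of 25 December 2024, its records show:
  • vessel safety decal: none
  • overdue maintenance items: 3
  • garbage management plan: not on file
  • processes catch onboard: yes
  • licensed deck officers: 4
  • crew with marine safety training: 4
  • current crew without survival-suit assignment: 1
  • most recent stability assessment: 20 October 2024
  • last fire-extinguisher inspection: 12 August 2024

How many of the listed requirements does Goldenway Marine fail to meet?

1. condition 'processes catch onboard' holds; licensed deck officers 4 ≥ 3 → met
2. stability assessment 66 days ago vs limit 60 → not met
3. fire-extinguisher inspection 135 days ago vs limit 120 → not met
4. crew with marine safety training 4 < 5 → not met
5. vessel safety decal absent → not met
6. overdue maintenance items 3 > 1 → not met
7. crew without survival-suit assignment 1 > 0 → not met
8. garbage management plan absent → not met
Not met: 7 of 8

7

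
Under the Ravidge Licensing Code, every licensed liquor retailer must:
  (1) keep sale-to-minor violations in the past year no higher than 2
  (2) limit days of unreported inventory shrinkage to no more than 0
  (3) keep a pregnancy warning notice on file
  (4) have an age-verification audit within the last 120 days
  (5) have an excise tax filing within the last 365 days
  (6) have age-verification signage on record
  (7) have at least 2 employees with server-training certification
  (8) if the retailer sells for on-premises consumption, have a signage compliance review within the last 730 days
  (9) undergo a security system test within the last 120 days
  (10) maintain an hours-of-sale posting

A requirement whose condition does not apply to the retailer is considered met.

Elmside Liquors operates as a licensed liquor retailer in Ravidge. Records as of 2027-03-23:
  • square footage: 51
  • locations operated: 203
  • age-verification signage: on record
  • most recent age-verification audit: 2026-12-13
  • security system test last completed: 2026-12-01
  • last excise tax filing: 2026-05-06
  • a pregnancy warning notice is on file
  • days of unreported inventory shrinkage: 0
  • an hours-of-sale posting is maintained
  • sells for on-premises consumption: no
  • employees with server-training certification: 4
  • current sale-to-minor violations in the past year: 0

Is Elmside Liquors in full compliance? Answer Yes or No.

Yes

1. sale-to-minor violations in the past year 0 ≤ 2 → met
2. days of unreported inventory shrinkage 0 ≤ 0 → met
3. pregnancy warning notice present → met
4. age-verification audit 100 days ago vs limit 120 → met
5. excise tax filing 321 days ago vs limit 365 → met
6. age-verification signage present → met
7. employees with server-training certification 4 ≥ 2 → met
8. condition 'sells for on-premises consumption' does not hold → requirement n/a → met
9. security system test 112 days ago vs limit 120 → met
10. hours-of-sale posting present → met
All met.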